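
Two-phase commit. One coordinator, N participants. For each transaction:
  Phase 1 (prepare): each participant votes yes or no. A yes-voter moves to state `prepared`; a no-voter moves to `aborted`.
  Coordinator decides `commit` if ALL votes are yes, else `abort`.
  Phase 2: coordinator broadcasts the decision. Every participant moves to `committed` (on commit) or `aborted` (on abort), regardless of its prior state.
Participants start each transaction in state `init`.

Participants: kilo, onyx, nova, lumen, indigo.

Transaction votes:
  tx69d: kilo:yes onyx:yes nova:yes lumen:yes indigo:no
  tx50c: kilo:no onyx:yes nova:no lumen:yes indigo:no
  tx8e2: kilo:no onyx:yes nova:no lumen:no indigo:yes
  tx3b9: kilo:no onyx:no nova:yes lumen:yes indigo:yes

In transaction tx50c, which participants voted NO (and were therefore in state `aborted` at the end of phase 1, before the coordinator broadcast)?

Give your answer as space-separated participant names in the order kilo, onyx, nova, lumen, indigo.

Txn tx50c phase 1: kilo no -> aborted; onyx yes -> prepared; nova no -> aborted; lumen yes -> prepared; indigo no -> aborted

Answer: kilo nova indigo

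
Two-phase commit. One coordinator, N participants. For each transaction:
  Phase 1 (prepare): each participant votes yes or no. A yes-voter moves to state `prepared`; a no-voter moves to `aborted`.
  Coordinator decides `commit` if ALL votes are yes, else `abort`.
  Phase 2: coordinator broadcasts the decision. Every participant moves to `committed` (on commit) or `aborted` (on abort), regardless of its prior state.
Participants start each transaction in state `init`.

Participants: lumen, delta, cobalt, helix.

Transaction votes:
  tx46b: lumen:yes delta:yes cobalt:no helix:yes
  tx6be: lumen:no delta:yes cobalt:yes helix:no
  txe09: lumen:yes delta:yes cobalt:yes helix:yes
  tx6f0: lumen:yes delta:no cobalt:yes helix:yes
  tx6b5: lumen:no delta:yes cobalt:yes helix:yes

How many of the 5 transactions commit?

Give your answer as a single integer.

Answer: 1

Derivation:
tx46b: no from cobalt -> abort (commits=0)
tx6be: no from lumen, helix -> abort (commits=0)
txe09: all yes -> commit (commits=1)
tx6f0: no from delta -> abort (commits=1)
tx6b5: no from lumen -> abort (commits=1)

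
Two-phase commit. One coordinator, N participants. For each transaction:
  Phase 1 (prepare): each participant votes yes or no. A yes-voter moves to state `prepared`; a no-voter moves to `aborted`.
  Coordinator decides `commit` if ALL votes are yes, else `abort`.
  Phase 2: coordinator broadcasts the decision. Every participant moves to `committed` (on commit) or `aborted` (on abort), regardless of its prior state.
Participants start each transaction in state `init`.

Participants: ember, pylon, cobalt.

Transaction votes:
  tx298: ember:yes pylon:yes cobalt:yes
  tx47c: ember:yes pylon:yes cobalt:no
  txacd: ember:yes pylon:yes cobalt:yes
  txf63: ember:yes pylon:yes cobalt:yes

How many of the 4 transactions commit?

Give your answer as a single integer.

Answer: 3

Derivation:
tx298: all yes -> commit (commits=1)
tx47c: no from cobalt -> abort (commits=1)
txacd: all yes -> commit (commits=2)
txf63: all yes -> commit (commits=3)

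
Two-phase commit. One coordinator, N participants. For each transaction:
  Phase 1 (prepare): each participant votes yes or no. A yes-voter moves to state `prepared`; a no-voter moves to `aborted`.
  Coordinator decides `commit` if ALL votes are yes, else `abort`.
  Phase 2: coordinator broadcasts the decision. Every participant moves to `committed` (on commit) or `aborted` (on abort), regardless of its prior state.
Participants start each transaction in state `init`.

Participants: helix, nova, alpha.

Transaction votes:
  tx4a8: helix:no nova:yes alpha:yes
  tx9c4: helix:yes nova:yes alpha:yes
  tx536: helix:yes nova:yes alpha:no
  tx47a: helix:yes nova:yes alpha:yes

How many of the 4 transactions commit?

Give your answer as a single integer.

Answer: 2

Derivation:
tx4a8: no from helix -> abort (commits=0)
tx9c4: all yes -> commit (commits=1)
tx536: no from alpha -> abort (commits=1)
tx47a: all yes -> commit (commits=2)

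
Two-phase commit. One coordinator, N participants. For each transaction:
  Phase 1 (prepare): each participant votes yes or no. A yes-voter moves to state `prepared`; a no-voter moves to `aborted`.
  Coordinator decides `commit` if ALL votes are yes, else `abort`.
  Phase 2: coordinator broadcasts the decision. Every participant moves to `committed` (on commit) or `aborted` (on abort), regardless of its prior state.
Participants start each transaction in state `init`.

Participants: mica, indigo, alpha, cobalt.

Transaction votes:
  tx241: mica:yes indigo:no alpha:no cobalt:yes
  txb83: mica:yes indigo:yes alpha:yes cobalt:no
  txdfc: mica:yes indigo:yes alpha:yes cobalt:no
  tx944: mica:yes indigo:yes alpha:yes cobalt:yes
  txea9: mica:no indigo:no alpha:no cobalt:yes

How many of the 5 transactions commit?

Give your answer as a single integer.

tx241: no from indigo, alpha -> abort (commits=0)
txb83: no from cobalt -> abort (commits=0)
txdfc: no from cobalt -> abort (commits=0)
tx944: all yes -> commit (commits=1)
txea9: no from mica, indigo, alpha -> abort (commits=1)

Answer: 1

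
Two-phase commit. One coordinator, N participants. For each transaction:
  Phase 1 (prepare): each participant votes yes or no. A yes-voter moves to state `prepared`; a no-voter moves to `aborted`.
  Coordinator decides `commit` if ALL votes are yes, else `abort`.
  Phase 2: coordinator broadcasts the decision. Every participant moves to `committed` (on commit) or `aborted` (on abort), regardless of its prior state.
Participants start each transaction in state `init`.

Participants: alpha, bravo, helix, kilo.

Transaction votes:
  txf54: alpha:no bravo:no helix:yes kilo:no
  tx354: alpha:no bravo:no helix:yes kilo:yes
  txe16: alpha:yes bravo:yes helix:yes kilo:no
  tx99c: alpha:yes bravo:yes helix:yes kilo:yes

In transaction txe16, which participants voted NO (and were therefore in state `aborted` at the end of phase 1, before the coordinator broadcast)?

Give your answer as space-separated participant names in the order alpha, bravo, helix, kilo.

Answer: kilo

Derivation:
Txn txe16 phase 1: alpha yes -> prepared; bravo yes -> prepared; helix yes -> prepared; kilo no -> aborted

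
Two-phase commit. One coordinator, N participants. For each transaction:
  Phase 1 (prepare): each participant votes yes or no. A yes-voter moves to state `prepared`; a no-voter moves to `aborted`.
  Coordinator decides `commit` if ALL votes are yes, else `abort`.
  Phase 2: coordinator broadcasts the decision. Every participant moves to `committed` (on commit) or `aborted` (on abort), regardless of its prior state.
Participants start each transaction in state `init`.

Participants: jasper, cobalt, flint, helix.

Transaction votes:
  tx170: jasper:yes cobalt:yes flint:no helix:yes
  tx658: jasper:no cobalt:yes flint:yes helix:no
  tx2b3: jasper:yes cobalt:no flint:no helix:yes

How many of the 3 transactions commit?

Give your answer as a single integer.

Answer: 0

Derivation:
tx170: no from flint -> abort (commits=0)
tx658: no from jasper, helix -> abort (commits=0)
tx2b3: no from cobalt, flint -> abort (commits=0)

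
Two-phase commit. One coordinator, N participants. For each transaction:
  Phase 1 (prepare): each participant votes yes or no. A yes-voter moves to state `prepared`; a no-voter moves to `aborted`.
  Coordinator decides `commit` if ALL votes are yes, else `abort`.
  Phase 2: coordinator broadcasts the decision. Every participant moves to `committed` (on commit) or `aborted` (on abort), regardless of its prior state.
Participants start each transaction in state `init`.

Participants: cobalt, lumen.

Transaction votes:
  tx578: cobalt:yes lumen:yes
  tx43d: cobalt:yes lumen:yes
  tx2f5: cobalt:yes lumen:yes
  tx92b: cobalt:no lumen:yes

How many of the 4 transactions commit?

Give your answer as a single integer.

tx578: all yes -> commit (commits=1)
tx43d: all yes -> commit (commits=2)
tx2f5: all yes -> commit (commits=3)
tx92b: no from cobalt -> abort (commits=3)

Answer: 3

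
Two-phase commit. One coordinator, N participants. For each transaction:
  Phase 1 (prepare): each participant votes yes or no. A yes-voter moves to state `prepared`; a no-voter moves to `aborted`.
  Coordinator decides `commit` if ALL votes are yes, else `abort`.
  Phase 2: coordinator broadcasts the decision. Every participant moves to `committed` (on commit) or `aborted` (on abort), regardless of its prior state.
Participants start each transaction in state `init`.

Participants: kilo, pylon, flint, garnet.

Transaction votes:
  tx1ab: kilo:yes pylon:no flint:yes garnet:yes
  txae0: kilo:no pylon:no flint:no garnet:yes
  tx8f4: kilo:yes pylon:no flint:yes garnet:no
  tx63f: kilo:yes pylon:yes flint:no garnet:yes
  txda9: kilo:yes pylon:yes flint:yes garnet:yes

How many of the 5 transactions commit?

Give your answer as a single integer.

Answer: 1

Derivation:
tx1ab: no from pylon -> abort (commits=0)
txae0: no from kilo, pylon, flint -> abort (commits=0)
tx8f4: no from pylon, garnet -> abort (commits=0)
tx63f: no from flint -> abort (commits=0)
txda9: all yes -> commit (commits=1)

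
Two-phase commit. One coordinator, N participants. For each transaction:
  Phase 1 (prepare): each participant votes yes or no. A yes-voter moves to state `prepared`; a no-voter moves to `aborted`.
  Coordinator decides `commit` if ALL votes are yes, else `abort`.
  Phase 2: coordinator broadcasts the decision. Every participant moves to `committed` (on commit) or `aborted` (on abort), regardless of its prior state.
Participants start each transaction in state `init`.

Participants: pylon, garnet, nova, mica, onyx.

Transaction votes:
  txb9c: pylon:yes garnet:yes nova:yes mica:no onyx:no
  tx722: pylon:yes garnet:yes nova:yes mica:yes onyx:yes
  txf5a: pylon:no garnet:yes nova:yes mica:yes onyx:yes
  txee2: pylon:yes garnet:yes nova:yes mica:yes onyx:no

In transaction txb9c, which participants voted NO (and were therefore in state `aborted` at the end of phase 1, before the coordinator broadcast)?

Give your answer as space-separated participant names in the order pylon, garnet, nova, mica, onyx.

Txn txb9c phase 1: pylon yes -> prepared; garnet yes -> prepared; nova yes -> prepared; mica no -> aborted; onyx no -> aborted

Answer: mica onyx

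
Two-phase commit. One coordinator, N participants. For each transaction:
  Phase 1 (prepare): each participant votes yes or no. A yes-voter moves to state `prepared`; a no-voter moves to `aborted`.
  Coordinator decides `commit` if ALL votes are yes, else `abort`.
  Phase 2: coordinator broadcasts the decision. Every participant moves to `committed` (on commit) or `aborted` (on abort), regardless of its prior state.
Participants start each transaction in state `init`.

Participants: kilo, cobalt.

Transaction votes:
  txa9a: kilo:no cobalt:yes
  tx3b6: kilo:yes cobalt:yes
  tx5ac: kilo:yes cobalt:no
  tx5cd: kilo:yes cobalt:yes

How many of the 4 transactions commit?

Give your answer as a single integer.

txa9a: no from kilo -> abort (commits=0)
tx3b6: all yes -> commit (commits=1)
tx5ac: no from cobalt -> abort (commits=1)
tx5cd: all yes -> commit (commits=2)

Answer: 2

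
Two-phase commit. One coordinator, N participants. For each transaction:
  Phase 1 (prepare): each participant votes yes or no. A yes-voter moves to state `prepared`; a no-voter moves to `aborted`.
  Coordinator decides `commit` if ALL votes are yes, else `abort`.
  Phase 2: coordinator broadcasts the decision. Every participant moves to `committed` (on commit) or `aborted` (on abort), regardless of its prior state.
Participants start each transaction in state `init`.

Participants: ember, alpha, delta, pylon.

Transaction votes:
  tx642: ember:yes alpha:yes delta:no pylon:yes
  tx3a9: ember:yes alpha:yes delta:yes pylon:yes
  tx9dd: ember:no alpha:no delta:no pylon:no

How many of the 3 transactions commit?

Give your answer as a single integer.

Answer: 1

Derivation:
tx642: no from delta -> abort (commits=0)
tx3a9: all yes -> commit (commits=1)
tx9dd: no from ember, alpha, delta, pylon -> abort (commits=1)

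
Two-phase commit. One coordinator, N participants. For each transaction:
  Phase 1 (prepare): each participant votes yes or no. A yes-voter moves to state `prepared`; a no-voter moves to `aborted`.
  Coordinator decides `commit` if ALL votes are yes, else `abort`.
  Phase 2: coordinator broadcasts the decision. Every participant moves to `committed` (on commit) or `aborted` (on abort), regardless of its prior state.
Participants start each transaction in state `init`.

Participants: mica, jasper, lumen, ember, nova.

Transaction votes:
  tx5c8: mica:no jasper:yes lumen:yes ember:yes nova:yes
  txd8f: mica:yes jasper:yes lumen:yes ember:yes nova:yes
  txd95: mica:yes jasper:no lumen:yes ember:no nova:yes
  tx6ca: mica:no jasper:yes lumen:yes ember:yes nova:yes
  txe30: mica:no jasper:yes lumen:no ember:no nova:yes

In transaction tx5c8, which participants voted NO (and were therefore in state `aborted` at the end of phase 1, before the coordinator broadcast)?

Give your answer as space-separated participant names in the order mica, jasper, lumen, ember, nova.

Answer: mica

Derivation:
Txn tx5c8 phase 1: mica no -> aborted; jasper yes -> prepared; lumen yes -> prepared; ember yes -> prepared; nova yes -> prepared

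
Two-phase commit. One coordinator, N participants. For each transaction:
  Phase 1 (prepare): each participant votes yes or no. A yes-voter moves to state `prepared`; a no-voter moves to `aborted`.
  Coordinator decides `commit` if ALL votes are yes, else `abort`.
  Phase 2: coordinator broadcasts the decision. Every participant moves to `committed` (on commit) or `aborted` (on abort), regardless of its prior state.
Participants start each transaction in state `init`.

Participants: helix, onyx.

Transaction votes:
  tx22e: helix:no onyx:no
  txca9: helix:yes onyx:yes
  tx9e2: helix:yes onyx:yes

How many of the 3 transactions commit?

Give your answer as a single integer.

tx22e: no from helix, onyx -> abort (commits=0)
txca9: all yes -> commit (commits=1)
tx9e2: all yes -> commit (commits=2)

Answer: 2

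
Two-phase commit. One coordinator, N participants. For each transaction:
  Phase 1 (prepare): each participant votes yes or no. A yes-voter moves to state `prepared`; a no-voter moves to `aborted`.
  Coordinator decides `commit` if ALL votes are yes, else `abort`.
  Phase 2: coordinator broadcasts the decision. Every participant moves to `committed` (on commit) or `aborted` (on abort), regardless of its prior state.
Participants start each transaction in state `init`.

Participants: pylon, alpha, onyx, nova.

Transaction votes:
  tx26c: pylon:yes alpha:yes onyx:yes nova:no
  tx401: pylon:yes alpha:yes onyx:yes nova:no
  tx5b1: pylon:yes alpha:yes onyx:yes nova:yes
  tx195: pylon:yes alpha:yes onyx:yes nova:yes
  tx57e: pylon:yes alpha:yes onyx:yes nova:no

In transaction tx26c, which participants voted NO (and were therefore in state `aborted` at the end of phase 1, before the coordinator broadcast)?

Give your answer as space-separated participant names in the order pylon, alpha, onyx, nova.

Answer: nova

Derivation:
Txn tx26c phase 1: pylon yes -> prepared; alpha yes -> prepared; onyx yes -> prepared; nova no -> aborted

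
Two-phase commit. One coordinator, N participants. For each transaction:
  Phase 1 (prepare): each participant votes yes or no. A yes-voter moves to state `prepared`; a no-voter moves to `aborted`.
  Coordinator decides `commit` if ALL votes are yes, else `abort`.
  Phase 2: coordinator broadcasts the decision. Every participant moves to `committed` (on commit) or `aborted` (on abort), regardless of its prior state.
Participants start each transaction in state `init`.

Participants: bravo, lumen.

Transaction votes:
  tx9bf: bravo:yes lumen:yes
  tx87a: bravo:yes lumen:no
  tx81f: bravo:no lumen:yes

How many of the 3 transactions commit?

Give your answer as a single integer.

Answer: 1

Derivation:
tx9bf: all yes -> commit (commits=1)
tx87a: no from lumen -> abort (commits=1)
tx81f: no from bravo -> abort (commits=1)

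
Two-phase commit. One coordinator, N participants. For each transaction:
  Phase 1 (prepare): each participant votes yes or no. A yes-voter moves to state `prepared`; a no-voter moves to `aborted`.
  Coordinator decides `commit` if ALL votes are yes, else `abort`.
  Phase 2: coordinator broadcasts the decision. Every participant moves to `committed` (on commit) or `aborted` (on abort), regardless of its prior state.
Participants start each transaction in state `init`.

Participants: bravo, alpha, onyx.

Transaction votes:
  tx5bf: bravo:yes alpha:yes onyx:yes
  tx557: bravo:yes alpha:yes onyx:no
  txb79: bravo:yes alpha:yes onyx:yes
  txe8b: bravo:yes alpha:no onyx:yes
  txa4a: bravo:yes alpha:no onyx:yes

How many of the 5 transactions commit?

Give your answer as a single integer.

tx5bf: all yes -> commit (commits=1)
tx557: no from onyx -> abort (commits=1)
txb79: all yes -> commit (commits=2)
txe8b: no from alpha -> abort (commits=2)
txa4a: no from alpha -> abort (commits=2)

Answer: 2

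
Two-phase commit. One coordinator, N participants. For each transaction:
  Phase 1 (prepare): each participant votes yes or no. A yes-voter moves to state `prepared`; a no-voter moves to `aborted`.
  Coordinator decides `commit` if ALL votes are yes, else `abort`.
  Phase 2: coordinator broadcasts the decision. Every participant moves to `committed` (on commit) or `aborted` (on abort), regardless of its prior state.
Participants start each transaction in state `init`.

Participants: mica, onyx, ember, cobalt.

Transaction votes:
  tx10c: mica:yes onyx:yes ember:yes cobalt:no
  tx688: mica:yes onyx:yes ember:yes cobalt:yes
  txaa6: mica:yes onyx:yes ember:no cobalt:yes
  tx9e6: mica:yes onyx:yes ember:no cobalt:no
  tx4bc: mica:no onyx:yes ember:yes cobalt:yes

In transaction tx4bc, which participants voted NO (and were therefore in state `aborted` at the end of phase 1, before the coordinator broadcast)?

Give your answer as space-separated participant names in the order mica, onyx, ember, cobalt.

Answer: mica

Derivation:
Txn tx4bc phase 1: mica no -> aborted; onyx yes -> prepared; ember yes -> prepared; cobalt yes -> prepared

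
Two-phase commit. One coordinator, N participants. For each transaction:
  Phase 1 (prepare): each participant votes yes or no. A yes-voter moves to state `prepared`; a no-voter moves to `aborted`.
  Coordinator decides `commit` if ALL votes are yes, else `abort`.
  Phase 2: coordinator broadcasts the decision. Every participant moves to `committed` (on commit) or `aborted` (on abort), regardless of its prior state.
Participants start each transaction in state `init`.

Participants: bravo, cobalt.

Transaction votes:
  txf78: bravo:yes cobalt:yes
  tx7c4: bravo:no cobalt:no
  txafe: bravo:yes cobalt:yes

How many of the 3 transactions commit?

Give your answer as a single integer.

txf78: all yes -> commit (commits=1)
tx7c4: no from bravo, cobalt -> abort (commits=1)
txafe: all yes -> commit (commits=2)

Answer: 2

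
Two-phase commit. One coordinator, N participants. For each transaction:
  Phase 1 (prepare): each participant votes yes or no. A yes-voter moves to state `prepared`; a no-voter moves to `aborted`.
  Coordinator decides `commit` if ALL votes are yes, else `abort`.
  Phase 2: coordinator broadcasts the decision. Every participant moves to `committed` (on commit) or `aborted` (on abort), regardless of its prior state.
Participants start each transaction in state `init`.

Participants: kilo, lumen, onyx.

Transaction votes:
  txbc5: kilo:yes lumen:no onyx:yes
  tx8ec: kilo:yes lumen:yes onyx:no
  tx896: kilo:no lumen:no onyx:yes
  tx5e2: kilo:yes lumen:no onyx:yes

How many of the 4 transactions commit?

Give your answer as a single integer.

txbc5: no from lumen -> abort (commits=0)
tx8ec: no from onyx -> abort (commits=0)
tx896: no from kilo, lumen -> abort (commits=0)
tx5e2: no from lumen -> abort (commits=0)

Answer: 0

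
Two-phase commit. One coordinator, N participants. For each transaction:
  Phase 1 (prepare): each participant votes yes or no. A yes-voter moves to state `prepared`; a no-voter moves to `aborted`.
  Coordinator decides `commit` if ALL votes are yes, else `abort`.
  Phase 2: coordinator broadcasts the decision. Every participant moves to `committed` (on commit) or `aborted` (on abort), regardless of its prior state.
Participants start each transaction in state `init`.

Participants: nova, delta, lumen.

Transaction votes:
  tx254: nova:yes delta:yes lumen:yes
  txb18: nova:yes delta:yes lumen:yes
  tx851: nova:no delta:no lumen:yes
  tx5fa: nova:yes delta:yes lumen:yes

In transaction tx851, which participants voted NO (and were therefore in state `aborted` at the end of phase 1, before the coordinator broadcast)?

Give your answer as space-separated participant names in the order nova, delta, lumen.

Txn tx851 phase 1: nova no -> aborted; delta no -> aborted; lumen yes -> prepared

Answer: nova delta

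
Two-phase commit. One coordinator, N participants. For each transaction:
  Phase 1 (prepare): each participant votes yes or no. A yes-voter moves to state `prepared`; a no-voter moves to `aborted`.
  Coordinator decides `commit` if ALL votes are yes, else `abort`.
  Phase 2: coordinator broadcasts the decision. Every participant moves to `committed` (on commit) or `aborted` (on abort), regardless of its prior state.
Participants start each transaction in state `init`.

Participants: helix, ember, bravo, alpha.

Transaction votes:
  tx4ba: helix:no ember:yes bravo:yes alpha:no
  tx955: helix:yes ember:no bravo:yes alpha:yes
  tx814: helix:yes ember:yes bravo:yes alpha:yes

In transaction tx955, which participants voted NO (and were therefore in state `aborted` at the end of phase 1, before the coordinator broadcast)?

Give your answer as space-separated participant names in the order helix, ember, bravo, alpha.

Answer: ember

Derivation:
Txn tx955 phase 1: helix yes -> prepared; ember no -> aborted; bravo yes -> prepared; alpha yes -> prepared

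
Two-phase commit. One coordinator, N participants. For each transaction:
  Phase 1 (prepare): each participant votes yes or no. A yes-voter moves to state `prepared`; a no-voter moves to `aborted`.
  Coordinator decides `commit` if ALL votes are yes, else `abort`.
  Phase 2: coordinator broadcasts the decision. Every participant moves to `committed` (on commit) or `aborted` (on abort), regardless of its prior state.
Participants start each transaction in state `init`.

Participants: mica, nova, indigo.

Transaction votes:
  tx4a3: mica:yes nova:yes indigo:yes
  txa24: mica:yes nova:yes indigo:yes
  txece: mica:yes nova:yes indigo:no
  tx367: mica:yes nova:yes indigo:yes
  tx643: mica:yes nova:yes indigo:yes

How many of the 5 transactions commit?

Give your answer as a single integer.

Answer: 4

Derivation:
tx4a3: all yes -> commit (commits=1)
txa24: all yes -> commit (commits=2)
txece: no from indigo -> abort (commits=2)
tx367: all yes -> commit (commits=3)
tx643: all yes -> commit (commits=4)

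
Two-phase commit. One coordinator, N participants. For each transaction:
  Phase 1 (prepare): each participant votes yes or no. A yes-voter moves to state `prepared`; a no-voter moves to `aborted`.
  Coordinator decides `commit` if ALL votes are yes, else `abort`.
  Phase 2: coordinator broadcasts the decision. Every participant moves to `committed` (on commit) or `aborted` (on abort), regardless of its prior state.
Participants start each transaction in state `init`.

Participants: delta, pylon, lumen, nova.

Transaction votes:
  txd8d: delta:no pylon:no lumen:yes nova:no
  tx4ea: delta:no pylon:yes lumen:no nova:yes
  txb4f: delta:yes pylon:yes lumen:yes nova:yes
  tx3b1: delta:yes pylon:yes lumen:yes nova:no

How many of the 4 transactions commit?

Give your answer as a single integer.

txd8d: no from delta, pylon, nova -> abort (commits=0)
tx4ea: no from delta, lumen -> abort (commits=0)
txb4f: all yes -> commit (commits=1)
tx3b1: no from nova -> abort (commits=1)

Answer: 1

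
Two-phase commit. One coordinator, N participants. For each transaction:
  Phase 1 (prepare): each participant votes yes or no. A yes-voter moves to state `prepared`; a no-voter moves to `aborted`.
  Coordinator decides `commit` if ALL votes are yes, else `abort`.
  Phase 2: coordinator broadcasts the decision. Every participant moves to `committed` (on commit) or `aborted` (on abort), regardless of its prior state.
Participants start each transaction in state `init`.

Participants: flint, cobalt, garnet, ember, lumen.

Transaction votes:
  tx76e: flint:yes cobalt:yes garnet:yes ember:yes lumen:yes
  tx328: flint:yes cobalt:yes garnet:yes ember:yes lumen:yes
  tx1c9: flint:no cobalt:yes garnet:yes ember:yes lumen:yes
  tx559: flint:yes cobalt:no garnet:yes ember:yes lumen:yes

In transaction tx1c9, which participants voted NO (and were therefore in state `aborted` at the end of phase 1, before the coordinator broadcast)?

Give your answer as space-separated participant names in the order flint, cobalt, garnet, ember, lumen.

Answer: flint

Derivation:
Txn tx1c9 phase 1: flint no -> aborted; cobalt yes -> prepared; garnet yes -> prepared; ember yes -> prepared; lumen yes -> prepared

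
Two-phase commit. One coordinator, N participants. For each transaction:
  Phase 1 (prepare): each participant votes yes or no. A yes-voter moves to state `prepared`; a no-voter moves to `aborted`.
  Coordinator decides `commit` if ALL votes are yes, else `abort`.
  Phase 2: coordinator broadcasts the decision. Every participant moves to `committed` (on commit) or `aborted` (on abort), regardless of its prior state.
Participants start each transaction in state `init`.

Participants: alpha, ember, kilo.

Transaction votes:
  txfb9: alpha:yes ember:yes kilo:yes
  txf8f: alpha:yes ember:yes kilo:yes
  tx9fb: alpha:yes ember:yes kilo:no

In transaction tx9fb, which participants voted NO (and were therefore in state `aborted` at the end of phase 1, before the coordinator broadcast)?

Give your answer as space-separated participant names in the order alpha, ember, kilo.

Answer: kilo

Derivation:
Txn tx9fb phase 1: alpha yes -> prepared; ember yes -> prepared; kilo no -> aborted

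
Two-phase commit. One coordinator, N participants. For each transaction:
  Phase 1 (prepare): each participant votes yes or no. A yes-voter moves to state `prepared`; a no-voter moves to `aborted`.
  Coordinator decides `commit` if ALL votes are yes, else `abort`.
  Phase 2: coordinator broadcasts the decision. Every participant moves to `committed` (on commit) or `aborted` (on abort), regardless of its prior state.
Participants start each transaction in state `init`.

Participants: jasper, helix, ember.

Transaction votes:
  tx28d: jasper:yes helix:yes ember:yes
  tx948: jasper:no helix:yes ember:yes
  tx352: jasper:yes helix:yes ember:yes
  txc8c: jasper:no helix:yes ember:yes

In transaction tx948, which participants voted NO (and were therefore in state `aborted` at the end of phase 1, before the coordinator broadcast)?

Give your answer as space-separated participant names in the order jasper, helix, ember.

Txn tx948 phase 1: jasper no -> aborted; helix yes -> prepared; ember yes -> prepared

Answer: jasper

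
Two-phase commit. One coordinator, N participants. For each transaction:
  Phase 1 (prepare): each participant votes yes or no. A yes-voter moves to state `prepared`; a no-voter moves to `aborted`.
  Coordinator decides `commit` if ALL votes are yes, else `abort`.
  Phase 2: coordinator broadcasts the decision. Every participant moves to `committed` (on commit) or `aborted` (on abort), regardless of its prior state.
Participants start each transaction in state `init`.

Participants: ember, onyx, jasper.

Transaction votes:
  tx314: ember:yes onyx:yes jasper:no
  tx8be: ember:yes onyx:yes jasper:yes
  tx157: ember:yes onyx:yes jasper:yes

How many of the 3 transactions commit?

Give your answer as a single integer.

tx314: no from jasper -> abort (commits=0)
tx8be: all yes -> commit (commits=1)
tx157: all yes -> commit (commits=2)

Answer: 2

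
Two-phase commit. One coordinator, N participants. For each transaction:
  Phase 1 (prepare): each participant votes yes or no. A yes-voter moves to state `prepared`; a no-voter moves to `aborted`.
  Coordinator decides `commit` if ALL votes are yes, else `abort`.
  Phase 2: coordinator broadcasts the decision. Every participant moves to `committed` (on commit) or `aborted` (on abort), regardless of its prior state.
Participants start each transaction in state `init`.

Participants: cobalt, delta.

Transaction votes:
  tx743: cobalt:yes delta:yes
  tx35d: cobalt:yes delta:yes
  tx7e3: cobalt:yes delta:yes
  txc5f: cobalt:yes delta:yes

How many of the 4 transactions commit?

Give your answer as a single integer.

Answer: 4

Derivation:
tx743: all yes -> commit (commits=1)
tx35d: all yes -> commit (commits=2)
tx7e3: all yes -> commit (commits=3)
txc5f: all yes -> commit (commits=4)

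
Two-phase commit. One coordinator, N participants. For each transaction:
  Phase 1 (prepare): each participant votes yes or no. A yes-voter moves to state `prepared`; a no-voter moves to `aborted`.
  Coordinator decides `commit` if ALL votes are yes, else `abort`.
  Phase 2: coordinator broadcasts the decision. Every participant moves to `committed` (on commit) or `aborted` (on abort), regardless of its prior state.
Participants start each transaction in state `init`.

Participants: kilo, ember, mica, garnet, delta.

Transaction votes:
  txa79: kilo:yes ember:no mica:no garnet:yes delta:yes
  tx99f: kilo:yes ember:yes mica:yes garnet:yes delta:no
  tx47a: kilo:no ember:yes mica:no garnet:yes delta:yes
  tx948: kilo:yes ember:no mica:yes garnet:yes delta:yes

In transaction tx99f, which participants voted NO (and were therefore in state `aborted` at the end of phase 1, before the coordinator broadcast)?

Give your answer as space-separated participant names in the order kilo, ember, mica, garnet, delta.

Answer: delta

Derivation:
Txn tx99f phase 1: kilo yes -> prepared; ember yes -> prepared; mica yes -> prepared; garnet yes -> prepared; delta no -> aborted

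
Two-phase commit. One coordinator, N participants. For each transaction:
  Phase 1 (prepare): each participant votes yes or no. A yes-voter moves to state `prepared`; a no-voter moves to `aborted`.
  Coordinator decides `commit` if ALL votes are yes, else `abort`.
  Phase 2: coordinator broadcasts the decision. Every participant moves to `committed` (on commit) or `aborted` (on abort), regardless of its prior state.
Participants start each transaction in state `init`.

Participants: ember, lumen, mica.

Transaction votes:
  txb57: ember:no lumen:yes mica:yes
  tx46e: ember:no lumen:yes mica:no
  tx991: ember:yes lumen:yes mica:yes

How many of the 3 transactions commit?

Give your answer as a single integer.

txb57: no from ember -> abort (commits=0)
tx46e: no from ember, mica -> abort (commits=0)
tx991: all yes -> commit (commits=1)

Answer: 1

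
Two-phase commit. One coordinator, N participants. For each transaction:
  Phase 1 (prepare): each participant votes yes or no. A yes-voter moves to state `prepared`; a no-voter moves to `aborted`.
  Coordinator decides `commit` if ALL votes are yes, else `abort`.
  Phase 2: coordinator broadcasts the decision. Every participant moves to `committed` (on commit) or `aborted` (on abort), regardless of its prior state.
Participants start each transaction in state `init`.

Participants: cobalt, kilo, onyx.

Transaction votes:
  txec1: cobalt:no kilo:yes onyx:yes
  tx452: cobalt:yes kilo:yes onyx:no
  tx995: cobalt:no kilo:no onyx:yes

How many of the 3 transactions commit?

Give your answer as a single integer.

txec1: no from cobalt -> abort (commits=0)
tx452: no from onyx -> abort (commits=0)
tx995: no from cobalt, kilo -> abort (commits=0)

Answer: 0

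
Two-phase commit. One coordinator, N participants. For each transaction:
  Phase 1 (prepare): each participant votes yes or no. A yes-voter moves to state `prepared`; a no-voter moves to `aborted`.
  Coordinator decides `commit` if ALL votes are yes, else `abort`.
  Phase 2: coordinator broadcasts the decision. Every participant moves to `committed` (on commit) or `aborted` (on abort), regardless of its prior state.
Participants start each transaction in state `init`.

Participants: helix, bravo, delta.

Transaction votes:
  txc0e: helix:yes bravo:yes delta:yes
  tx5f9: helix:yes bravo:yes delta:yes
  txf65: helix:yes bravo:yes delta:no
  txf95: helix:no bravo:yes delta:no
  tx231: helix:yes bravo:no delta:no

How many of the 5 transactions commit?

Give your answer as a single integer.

Answer: 2

Derivation:
txc0e: all yes -> commit (commits=1)
tx5f9: all yes -> commit (commits=2)
txf65: no from delta -> abort (commits=2)
txf95: no from helix, delta -> abort (commits=2)
tx231: no from bravo, delta -> abort (commits=2)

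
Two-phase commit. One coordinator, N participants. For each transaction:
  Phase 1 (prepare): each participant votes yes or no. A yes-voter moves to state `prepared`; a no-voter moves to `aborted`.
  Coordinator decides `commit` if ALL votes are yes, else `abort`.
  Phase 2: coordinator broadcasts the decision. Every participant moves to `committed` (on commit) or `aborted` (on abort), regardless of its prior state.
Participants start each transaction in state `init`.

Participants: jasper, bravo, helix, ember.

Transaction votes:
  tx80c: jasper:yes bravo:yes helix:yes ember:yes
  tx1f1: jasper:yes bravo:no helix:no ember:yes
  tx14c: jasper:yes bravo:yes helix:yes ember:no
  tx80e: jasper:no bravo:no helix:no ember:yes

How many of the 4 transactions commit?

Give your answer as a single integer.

Answer: 1

Derivation:
tx80c: all yes -> commit (commits=1)
tx1f1: no from bravo, helix -> abort (commits=1)
tx14c: no from ember -> abort (commits=1)
tx80e: no from jasper, bravo, helix -> abort (commits=1)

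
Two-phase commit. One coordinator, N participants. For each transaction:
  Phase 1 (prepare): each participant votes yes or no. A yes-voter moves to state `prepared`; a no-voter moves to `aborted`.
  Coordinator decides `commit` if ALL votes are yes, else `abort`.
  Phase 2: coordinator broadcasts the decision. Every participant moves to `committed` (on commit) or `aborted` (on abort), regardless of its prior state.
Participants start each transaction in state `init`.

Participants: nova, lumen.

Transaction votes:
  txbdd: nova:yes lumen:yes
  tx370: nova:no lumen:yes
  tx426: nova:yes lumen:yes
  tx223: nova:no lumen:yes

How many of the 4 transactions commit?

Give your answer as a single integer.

Answer: 2

Derivation:
txbdd: all yes -> commit (commits=1)
tx370: no from nova -> abort (commits=1)
tx426: all yes -> commit (commits=2)
tx223: no from nova -> abort (commits=2)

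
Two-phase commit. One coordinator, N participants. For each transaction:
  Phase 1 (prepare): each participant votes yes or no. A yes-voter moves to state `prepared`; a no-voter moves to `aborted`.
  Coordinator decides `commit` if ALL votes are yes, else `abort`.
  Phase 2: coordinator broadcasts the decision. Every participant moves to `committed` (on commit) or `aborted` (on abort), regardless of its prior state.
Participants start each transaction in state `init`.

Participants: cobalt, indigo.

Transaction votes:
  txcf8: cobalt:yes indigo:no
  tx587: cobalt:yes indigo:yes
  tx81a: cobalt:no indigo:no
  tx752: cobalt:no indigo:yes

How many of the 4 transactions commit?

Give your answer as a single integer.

Answer: 1

Derivation:
txcf8: no from indigo -> abort (commits=0)
tx587: all yes -> commit (commits=1)
tx81a: no from cobalt, indigo -> abort (commits=1)
tx752: no from cobalt -> abort (commits=1)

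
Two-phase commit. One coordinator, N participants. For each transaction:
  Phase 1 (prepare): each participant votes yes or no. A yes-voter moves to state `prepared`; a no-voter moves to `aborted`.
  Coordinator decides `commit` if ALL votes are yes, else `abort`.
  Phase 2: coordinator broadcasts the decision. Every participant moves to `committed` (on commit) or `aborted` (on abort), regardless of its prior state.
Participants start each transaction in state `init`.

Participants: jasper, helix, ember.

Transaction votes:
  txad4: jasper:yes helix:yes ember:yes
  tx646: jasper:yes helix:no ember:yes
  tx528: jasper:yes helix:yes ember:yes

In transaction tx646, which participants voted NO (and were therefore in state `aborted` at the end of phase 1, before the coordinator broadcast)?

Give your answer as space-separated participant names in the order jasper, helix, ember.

Txn tx646 phase 1: jasper yes -> prepared; helix no -> aborted; ember yes -> prepared

Answer: helix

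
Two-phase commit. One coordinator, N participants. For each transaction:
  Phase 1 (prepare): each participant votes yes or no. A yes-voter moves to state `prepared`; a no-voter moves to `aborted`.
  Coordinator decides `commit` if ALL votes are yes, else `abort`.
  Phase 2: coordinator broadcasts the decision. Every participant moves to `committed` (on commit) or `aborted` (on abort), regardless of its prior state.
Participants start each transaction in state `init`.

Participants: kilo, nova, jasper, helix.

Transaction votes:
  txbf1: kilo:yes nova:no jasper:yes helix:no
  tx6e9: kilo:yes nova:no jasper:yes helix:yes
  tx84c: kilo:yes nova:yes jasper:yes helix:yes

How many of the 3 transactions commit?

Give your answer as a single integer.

txbf1: no from nova, helix -> abort (commits=0)
tx6e9: no from nova -> abort (commits=0)
tx84c: all yes -> commit (commits=1)

Answer: 1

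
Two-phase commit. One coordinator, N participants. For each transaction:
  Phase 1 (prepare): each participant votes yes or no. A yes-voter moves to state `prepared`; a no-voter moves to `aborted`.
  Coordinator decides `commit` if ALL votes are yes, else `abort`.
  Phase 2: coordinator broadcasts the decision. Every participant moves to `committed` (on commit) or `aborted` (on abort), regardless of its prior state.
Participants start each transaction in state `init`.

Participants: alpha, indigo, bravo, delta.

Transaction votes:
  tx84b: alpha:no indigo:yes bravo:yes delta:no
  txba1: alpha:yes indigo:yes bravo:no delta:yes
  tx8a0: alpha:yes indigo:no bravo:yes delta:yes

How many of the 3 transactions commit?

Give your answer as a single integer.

tx84b: no from alpha, delta -> abort (commits=0)
txba1: no from bravo -> abort (commits=0)
tx8a0: no from indigo -> abort (commits=0)

Answer: 0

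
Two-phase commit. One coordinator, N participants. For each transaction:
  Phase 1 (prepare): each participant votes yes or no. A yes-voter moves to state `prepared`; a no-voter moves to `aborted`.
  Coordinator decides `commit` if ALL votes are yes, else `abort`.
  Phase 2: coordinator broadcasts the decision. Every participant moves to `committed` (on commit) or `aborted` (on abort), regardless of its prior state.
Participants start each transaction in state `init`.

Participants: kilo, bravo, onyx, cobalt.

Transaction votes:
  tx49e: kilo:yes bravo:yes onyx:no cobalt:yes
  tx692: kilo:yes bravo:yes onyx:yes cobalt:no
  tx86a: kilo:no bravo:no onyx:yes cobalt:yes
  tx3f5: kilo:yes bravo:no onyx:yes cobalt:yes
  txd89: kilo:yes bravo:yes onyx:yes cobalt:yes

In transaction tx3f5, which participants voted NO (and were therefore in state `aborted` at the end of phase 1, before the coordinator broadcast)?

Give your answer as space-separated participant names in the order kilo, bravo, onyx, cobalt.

Answer: bravo

Derivation:
Txn tx3f5 phase 1: kilo yes -> prepared; bravo no -> aborted; onyx yes -> prepared; cobalt yes -> prepared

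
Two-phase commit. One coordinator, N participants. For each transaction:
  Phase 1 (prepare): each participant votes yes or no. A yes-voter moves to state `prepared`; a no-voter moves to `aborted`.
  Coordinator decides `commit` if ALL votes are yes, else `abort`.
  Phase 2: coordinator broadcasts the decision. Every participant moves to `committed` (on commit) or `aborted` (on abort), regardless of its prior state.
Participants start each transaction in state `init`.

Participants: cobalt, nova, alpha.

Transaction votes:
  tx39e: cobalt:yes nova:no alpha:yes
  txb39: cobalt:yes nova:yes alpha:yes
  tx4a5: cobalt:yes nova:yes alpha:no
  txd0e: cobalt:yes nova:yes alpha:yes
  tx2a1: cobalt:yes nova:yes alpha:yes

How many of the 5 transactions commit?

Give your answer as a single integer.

tx39e: no from nova -> abort (commits=0)
txb39: all yes -> commit (commits=1)
tx4a5: no from alpha -> abort (commits=1)
txd0e: all yes -> commit (commits=2)
tx2a1: all yes -> commit (commits=3)

Answer: 3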